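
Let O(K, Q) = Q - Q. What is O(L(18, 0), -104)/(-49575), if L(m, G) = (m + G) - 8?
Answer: 0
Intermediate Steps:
L(m, G) = -8 + G + m (L(m, G) = (G + m) - 8 = -8 + G + m)
O(K, Q) = 0
O(L(18, 0), -104)/(-49575) = 0/(-49575) = 0*(-1/49575) = 0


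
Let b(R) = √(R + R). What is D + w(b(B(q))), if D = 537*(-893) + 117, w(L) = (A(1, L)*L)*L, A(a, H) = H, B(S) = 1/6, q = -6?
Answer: -479424 + √3/9 ≈ -4.7942e+5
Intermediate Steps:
B(S) = ⅙ (B(S) = 1*(⅙) = ⅙)
b(R) = √2*√R (b(R) = √(2*R) = √2*√R)
w(L) = L³ (w(L) = (L*L)*L = L²*L = L³)
D = -479424 (D = -479541 + 117 = -479424)
D + w(b(B(q))) = -479424 + (√2*√(⅙))³ = -479424 + (√2*(√6/6))³ = -479424 + (√3/3)³ = -479424 + √3/9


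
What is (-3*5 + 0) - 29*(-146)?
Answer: 4219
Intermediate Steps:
(-3*5 + 0) - 29*(-146) = (-15 + 0) + 4234 = -15 + 4234 = 4219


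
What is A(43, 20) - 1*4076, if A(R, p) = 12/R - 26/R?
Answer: -175282/43 ≈ -4076.3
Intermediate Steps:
A(R, p) = -14/R
A(43, 20) - 1*4076 = -14/43 - 1*4076 = -14*1/43 - 4076 = -14/43 - 4076 = -175282/43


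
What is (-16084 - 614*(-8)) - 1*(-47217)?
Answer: 36045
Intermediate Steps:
(-16084 - 614*(-8)) - 1*(-47217) = (-16084 + 4912) + 47217 = -11172 + 47217 = 36045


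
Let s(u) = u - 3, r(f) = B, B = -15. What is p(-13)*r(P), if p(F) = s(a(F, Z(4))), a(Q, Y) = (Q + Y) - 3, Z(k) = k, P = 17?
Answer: 225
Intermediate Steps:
a(Q, Y) = -3 + Q + Y
r(f) = -15
s(u) = -3 + u
p(F) = -2 + F (p(F) = -3 + (-3 + F + 4) = -3 + (1 + F) = -2 + F)
p(-13)*r(P) = (-2 - 13)*(-15) = -15*(-15) = 225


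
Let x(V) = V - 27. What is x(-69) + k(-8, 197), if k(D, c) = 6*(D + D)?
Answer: -192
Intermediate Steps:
x(V) = -27 + V
k(D, c) = 12*D (k(D, c) = 6*(2*D) = 12*D)
x(-69) + k(-8, 197) = (-27 - 69) + 12*(-8) = -96 - 96 = -192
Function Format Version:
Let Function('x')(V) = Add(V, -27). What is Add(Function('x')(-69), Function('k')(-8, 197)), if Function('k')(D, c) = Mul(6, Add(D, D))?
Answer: -192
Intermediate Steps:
Function('x')(V) = Add(-27, V)
Function('k')(D, c) = Mul(12, D) (Function('k')(D, c) = Mul(6, Mul(2, D)) = Mul(12, D))
Add(Function('x')(-69), Function('k')(-8, 197)) = Add(Add(-27, -69), Mul(12, -8)) = Add(-96, -96) = -192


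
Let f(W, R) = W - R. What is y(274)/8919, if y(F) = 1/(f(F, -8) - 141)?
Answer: 1/1257579 ≈ 7.9518e-7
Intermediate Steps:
y(F) = 1/(-133 + F) (y(F) = 1/((F - 1*(-8)) - 141) = 1/((F + 8) - 141) = 1/((8 + F) - 141) = 1/(-133 + F))
y(274)/8919 = 1/((-133 + 274)*8919) = (1/8919)/141 = (1/141)*(1/8919) = 1/1257579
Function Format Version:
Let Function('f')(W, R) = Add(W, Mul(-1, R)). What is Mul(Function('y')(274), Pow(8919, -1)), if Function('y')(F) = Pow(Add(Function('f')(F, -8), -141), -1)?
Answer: Rational(1, 1257579) ≈ 7.9518e-7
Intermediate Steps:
Function('y')(F) = Pow(Add(-133, F), -1) (Function('y')(F) = Pow(Add(Add(F, Mul(-1, -8)), -141), -1) = Pow(Add(Add(F, 8), -141), -1) = Pow(Add(Add(8, F), -141), -1) = Pow(Add(-133, F), -1))
Mul(Function('y')(274), Pow(8919, -1)) = Mul(Pow(Add(-133, 274), -1), Pow(8919, -1)) = Mul(Pow(141, -1), Rational(1, 8919)) = Mul(Rational(1, 141), Rational(1, 8919)) = Rational(1, 1257579)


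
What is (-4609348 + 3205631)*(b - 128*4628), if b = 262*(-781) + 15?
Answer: 1118749815547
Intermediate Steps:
b = -204607 (b = -204622 + 15 = -204607)
(-4609348 + 3205631)*(b - 128*4628) = (-4609348 + 3205631)*(-204607 - 128*4628) = -1403717*(-204607 - 592384) = -1403717*(-796991) = 1118749815547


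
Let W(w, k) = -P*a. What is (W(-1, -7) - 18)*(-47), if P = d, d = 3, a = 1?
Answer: 987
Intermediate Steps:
P = 3
W(w, k) = -3
(W(-1, -7) - 18)*(-47) = (-3 - 18)*(-47) = -21*(-47) = 987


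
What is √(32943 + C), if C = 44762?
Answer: √77705 ≈ 278.76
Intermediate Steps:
√(32943 + C) = √(32943 + 44762) = √77705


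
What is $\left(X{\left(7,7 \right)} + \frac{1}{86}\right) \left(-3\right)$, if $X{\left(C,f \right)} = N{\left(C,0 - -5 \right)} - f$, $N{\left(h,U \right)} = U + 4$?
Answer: $- \frac{519}{86} \approx -6.0349$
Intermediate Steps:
$N{\left(h,U \right)} = 4 + U$
$X{\left(C,f \right)} = 9 - f$ ($X{\left(C,f \right)} = \left(4 + \left(0 - -5\right)\right) - f = \left(4 + \left(0 + 5\right)\right) - f = \left(4 + 5\right) - f = 9 - f$)
$\left(X{\left(7,7 \right)} + \frac{1}{86}\right) \left(-3\right) = \left(\left(9 - 7\right) + \frac{1}{86}\right) \left(-3\right) = \left(2 + \frac{1}{86}\right) \left(-3\right) = \frac{173}{86} \left(-3\right) = - \frac{519}{86}$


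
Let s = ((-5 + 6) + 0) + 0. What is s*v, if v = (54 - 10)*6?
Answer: 264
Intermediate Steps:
v = 264 (v = 44*6 = 264)
s = 1 (s = (1 + 0) + 0 = 1 + 0 = 1)
s*v = 1*264 = 264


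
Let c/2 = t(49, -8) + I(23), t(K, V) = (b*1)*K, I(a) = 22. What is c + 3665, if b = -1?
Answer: 3611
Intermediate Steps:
t(K, V) = -K (t(K, V) = (-1*1)*K = -K)
c = -54 (c = 2*(-1*49 + 22) = 2*(-49 + 22) = 2*(-27) = -54)
c + 3665 = -54 + 3665 = 3611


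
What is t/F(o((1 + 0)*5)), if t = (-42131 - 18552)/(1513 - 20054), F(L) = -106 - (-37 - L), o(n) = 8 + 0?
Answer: -60683/1131001 ≈ -0.053654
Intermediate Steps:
o(n) = 8
F(L) = -69 + L (F(L) = -106 + (37 + L) = -69 + L)
t = 60683/18541 (t = -60683/(-18541) = -60683*(-1/18541) = 60683/18541 ≈ 3.2729)
t/F(o((1 + 0)*5)) = 60683/(18541*(-69 + 8)) = (60683/18541)/(-61) = (60683/18541)*(-1/61) = -60683/1131001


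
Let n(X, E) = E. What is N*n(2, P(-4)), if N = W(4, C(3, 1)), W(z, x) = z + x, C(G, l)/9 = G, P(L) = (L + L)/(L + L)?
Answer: 31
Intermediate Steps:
P(L) = 1 (P(L) = (2*L)/((2*L)) = (2*L)*(1/(2*L)) = 1)
C(G, l) = 9*G
W(z, x) = x + z
N = 31 (N = 9*3 + 4 = 27 + 4 = 31)
N*n(2, P(-4)) = 31*1 = 31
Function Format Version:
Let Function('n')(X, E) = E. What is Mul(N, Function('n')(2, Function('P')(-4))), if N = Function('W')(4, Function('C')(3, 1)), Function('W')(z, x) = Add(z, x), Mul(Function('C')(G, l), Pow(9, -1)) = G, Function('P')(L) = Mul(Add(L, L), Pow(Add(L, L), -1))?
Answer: 31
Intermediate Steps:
Function('P')(L) = 1 (Function('P')(L) = Mul(Mul(2, L), Pow(Mul(2, L), -1)) = Mul(Mul(2, L), Mul(Rational(1, 2), Pow(L, -1))) = 1)
Function('C')(G, l) = Mul(9, G)
Function('W')(z, x) = Add(x, z)
N = 31 (N = Add(Mul(9, 3), 4) = Add(27, 4) = 31)
Mul(N, Function('n')(2, Function('P')(-4))) = Mul(31, 1) = 31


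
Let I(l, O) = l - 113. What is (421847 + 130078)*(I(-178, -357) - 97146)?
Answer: -53777916225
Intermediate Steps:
I(l, O) = -113 + l
(421847 + 130078)*(I(-178, -357) - 97146) = (421847 + 130078)*((-113 - 178) - 97146) = 551925*(-291 - 97146) = 551925*(-97437) = -53777916225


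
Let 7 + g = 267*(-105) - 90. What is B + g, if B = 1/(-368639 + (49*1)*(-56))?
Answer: -10447746557/371383 ≈ -28132.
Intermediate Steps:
B = -1/371383 (B = 1/(-368639 + 49*(-56)) = 1/(-368639 - 2744) = 1/(-371383) = -1/371383 ≈ -2.6926e-6)
g = -28132 (g = -7 + (267*(-105) - 90) = -7 + (-28035 - 90) = -7 - 28125 = -28132)
B + g = -1/371383 - 28132 = -10447746557/371383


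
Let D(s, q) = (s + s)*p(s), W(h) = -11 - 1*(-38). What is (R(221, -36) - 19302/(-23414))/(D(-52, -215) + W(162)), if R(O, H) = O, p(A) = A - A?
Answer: 2596898/316089 ≈ 8.2157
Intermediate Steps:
p(A) = 0
W(h) = 27 (W(h) = -11 + 38 = 27)
D(s, q) = 0 (D(s, q) = (s + s)*0 = (2*s)*0 = 0)
(R(221, -36) - 19302/(-23414))/(D(-52, -215) + W(162)) = (221 - 19302/(-23414))/(0 + 27) = (221 - 19302*(-1/23414))/27 = (221 + 9651/11707)*(1/27) = (2596898/11707)*(1/27) = 2596898/316089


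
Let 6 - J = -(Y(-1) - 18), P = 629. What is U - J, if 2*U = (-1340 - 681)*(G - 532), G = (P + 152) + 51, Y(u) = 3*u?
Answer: -303135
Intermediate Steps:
G = 832 (G = (629 + 152) + 51 = 781 + 51 = 832)
J = -15 (J = 6 - (-1)*(3*(-1) - 18) = 6 - (-1)*(-3 - 18) = 6 - (-1)*(-21) = 6 - 1*21 = 6 - 21 = -15)
U = -303150 (U = ((-1340 - 681)*(832 - 532))/2 = (-2021*300)/2 = (½)*(-606300) = -303150)
U - J = -303150 - 1*(-15) = -303150 + 15 = -303135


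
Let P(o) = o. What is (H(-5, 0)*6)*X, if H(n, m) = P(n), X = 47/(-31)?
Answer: 1410/31 ≈ 45.484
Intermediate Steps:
X = -47/31 (X = 47*(-1/31) = -47/31 ≈ -1.5161)
H(n, m) = n
(H(-5, 0)*6)*X = -5*6*(-47/31) = -30*(-47/31) = 1410/31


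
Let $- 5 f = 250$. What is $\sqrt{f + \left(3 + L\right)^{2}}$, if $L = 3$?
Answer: $i \sqrt{14} \approx 3.7417 i$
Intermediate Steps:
$f = -50$ ($f = \left(- \frac{1}{5}\right) 250 = -50$)
$\sqrt{f + \left(3 + L\right)^{2}} = \sqrt{-50 + \left(3 + 3\right)^{2}} = \sqrt{-50 + 6^{2}} = \sqrt{-50 + 36} = \sqrt{-14} = i \sqrt{14}$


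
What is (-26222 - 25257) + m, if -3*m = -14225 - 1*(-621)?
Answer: -140833/3 ≈ -46944.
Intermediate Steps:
m = 13604/3 (m = -(-14225 - 1*(-621))/3 = -(-14225 + 621)/3 = -⅓*(-13604) = 13604/3 ≈ 4534.7)
(-26222 - 25257) + m = (-26222 - 25257) + 13604/3 = -51479 + 13604/3 = -140833/3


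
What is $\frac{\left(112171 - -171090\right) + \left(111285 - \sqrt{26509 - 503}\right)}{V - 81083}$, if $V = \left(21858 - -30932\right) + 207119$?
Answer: $\frac{197273}{89413} - \frac{\sqrt{26006}}{178826} \approx 2.2054$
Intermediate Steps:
$V = 259909$ ($V = \left(21858 + 30932\right) + 207119 = 52790 + 207119 = 259909$)
$\frac{\left(112171 - -171090\right) + \left(111285 - \sqrt{26509 - 503}\right)}{V - 81083} = \frac{\left(112171 - -171090\right) + \left(111285 - \sqrt{26509 - 503}\right)}{259909 - 81083} = \frac{\left(112171 + 171090\right) + \left(111285 - \sqrt{26006}\right)}{178826} = \left(283261 + \left(111285 - \sqrt{26006}\right)\right) \frac{1}{178826} = \left(394546 - \sqrt{26006}\right) \frac{1}{178826} = \frac{197273}{89413} - \frac{\sqrt{26006}}{178826}$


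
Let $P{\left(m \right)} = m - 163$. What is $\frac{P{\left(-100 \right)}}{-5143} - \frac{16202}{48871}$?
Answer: $- \frac{70473813}{251343553} \approx -0.28039$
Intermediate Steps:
$P{\left(m \right)} = -163 + m$
$\frac{P{\left(-100 \right)}}{-5143} - \frac{16202}{48871} = \frac{-163 - 100}{-5143} - \frac{16202}{48871} = \left(-263\right) \left(- \frac{1}{5143}\right) - \frac{16202}{48871} = \frac{263}{5143} - \frac{16202}{48871} = - \frac{70473813}{251343553}$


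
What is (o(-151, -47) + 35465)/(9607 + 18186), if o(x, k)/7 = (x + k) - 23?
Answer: 33918/27793 ≈ 1.2204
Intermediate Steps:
o(x, k) = -161 + 7*k + 7*x (o(x, k) = 7*((x + k) - 23) = 7*((k + x) - 23) = 7*(-23 + k + x) = -161 + 7*k + 7*x)
(o(-151, -47) + 35465)/(9607 + 18186) = ((-161 + 7*(-47) + 7*(-151)) + 35465)/(9607 + 18186) = ((-161 - 329 - 1057) + 35465)/27793 = (-1547 + 35465)*(1/27793) = 33918*(1/27793) = 33918/27793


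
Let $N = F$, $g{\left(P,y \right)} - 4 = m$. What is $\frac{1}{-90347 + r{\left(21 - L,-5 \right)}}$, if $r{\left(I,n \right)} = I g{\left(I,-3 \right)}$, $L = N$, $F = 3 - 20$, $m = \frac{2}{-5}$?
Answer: $- \frac{5}{451051} \approx -1.1085 \cdot 10^{-5}$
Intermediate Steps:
$m = - \frac{2}{5}$ ($m = 2 \left(- \frac{1}{5}\right) = - \frac{2}{5} \approx -0.4$)
$g{\left(P,y \right)} = \frac{18}{5}$ ($g{\left(P,y \right)} = 4 - \frac{2}{5} = \frac{18}{5}$)
$F = -17$ ($F = 3 - 20 = -17$)
$N = -17$
$L = -17$
$r{\left(I,n \right)} = \frac{18 I}{5}$ ($r{\left(I,n \right)} = I \frac{18}{5} = \frac{18 I}{5}$)
$\frac{1}{-90347 + r{\left(21 - L,-5 \right)}} = \frac{1}{-90347 + \frac{18 \left(21 - -17\right)}{5}} = \frac{1}{-90347 + \frac{18 \left(21 + 17\right)}{5}} = \frac{1}{-90347 + \frac{18}{5} \cdot 38} = \frac{1}{-90347 + \frac{684}{5}} = \frac{1}{- \frac{451051}{5}} = - \frac{5}{451051}$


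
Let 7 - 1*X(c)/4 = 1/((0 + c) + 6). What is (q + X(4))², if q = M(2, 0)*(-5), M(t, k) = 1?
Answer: 12769/25 ≈ 510.76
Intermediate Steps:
X(c) = 28 - 4/(6 + c) (X(c) = 28 - 4/((0 + c) + 6) = 28 - 4/(c + 6) = 28 - 4/(6 + c))
q = -5 (q = 1*(-5) = -5)
(q + X(4))² = (-5 + 4*(41 + 7*4)/(6 + 4))² = (-5 + 4*(41 + 28)/10)² = (-5 + 4*(⅒)*69)² = (-5 + 138/5)² = (113/5)² = 12769/25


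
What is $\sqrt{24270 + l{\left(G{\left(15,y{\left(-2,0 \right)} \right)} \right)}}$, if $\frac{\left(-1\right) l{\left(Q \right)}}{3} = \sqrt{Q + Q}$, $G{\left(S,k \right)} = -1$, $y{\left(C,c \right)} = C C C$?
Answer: $\sqrt{24270 - 3 i \sqrt{2}} \approx 155.79 - 0.014 i$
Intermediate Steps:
$y{\left(C,c \right)} = C^{3}$ ($y{\left(C,c \right)} = C^{2} C = C^{3}$)
$l{\left(Q \right)} = - 3 \sqrt{2} \sqrt{Q}$ ($l{\left(Q \right)} = - 3 \sqrt{Q + Q} = - 3 \sqrt{2 Q} = - 3 \sqrt{2} \sqrt{Q}$)
$\sqrt{24270 + l{\left(G{\left(15,y{\left(-2,0 \right)} \right)} \right)}} = \sqrt{24270 - 3 \sqrt{2} \sqrt{-1}} = \sqrt{24270 - 3 \sqrt{2} i} = \sqrt{24270 - 3 i \sqrt{2}}$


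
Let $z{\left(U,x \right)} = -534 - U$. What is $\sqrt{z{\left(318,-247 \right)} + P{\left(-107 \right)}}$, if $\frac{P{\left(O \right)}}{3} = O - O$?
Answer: $2 i \sqrt{213} \approx 29.189 i$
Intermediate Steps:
$P{\left(O \right)} = 0$ ($P{\left(O \right)} = 3 \left(O - O\right) = 3 \cdot 0 = 0$)
$\sqrt{z{\left(318,-247 \right)} + P{\left(-107 \right)}} = \sqrt{\left(-534 - 318\right) + 0} = \sqrt{-852 + 0} = \sqrt{-852} = 2 i \sqrt{213}$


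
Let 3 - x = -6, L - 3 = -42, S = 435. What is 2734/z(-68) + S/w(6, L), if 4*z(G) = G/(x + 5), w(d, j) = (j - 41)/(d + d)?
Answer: -157541/68 ≈ -2316.8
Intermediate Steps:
L = -39 (L = 3 - 42 = -39)
x = 9 (x = 3 - 1*(-6) = 3 + 6 = 9)
w(d, j) = (-41 + j)/(2*d) (w(d, j) = (-41 + j)/((2*d)) = (-41 + j)*(1/(2*d)) = (-41 + j)/(2*d))
z(G) = G/56 (z(G) = (G/(9 + 5))/4 = (G/14)/4 = G/56)
2734/z(-68) + S/w(6, L) = 2734/(((1/56)*(-68))) + 435/(((½)*(-41 - 39)/6)) = 2734/(-17/14) + 435/(((½)*(⅙)*(-80))) = 2734*(-14/17) + 435/(-20/3) = -38276/17 + 435*(-3/20) = -38276/17 - 261/4 = -157541/68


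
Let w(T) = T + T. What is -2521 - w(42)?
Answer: -2605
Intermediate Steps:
w(T) = 2*T
-2521 - w(42) = -2521 - 2*42 = -2521 - 1*84 = -2521 - 84 = -2605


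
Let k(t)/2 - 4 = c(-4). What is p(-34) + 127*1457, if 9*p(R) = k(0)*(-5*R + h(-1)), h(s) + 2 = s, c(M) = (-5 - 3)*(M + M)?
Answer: 1688063/9 ≈ 1.8756e+5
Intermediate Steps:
c(M) = -16*M
k(t) = 136 (k(t) = 8 + 2*(-16*(-4)) = 8 + 2*64 = 8 + 128 = 136)
h(s) = -2 + s
p(R) = -136/3 - 680*R/9 (p(R) = (136*(-5*R + (-2 - 1)))/9 = (136*(-5*R - 3))/9 = (136*(-3 - 5*R))/9 = (-408 - 680*R)/9 = -136/3 - 680*R/9)
p(-34) + 127*1457 = (-136/3 - 680/9*(-34)) + 127*1457 = (-136/3 + 23120/9) + 185039 = 22712/9 + 185039 = 1688063/9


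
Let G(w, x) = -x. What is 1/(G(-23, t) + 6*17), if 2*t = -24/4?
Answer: 1/105 ≈ 0.0095238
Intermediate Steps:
t = -3 (t = (-24/4)/2 = (-24*¼)/2 = (½)*(-6) = -3)
1/(G(-23, t) + 6*17) = 1/(-1*(-3) + 6*17) = 1/(3 + 102) = 1/105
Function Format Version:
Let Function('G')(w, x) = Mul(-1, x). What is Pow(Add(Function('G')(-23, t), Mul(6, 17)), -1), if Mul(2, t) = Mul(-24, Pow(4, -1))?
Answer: Rational(1, 105) ≈ 0.0095238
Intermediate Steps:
t = -3 (t = Mul(Rational(1, 2), Mul(-24, Pow(4, -1))) = Mul(Rational(1, 2), Mul(-24, Rational(1, 4))) = Mul(Rational(1, 2), -6) = -3)
Pow(Add(Function('G')(-23, t), Mul(6, 17)), -1) = Pow(Add(Mul(-1, -3), Mul(6, 17)), -1) = Pow(Add(3, 102), -1) = Pow(105, -1) = Rational(1, 105)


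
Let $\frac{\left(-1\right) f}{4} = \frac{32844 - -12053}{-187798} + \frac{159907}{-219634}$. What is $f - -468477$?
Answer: $\frac{4830837209158875}{10311706483} \approx 4.6848 \cdot 10^{5}$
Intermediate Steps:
$f = \frac{39891122484}{10311706483}$ ($f = - 4 \left(\frac{32844 - -12053}{-187798} + \frac{159907}{-219634}\right) = - 4 \left(\left(32844 + 12053\right) \left(- \frac{1}{187798}\right) + 159907 \left(- \frac{1}{219634}\right)\right) = - 4 \left(44897 \left(- \frac{1}{187798}\right) - \frac{159907}{219634}\right) = - 4 \left(- \frac{44897}{187798} - \frac{159907}{219634}\right) = \left(-4\right) \left(- \frac{9972780621}{10311706483}\right) = \frac{39891122484}{10311706483} \approx 3.8685$)
$f - -468477 = \frac{39891122484}{10311706483} - -468477 = \frac{39891122484}{10311706483} + 468477 = \frac{4830837209158875}{10311706483}$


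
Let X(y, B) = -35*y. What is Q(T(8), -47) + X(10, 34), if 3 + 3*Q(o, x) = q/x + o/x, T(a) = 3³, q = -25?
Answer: -49493/141 ≈ -351.01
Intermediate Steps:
T(a) = 27
Q(o, x) = -1 - 25/(3*x) + o/(3*x) (Q(o, x) = -1 + (-25/x + o/x)/3 = -1 + (-25/(3*x) + o/(3*x)) = -1 - 25/(3*x) + o/(3*x))
Q(T(8), -47) + X(10, 34) = (⅓)*(-25 + 27 - 3*(-47))/(-47) - 35*10 = (⅓)*(-1/47)*(-25 + 27 + 141) - 350 = (⅓)*(-1/47)*143 - 350 = -143/141 - 350 = -49493/141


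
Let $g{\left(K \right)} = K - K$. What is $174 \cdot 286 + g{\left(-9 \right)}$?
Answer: $49764$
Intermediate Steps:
$g{\left(K \right)} = 0$
$174 \cdot 286 + g{\left(-9 \right)} = 174 \cdot 286 + 0 = 49764 + 0 = 49764$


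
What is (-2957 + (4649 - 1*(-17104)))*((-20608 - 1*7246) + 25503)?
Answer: -44189396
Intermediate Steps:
(-2957 + (4649 - 1*(-17104)))*((-20608 - 1*7246) + 25503) = (-2957 + (4649 + 17104))*((-20608 - 7246) + 25503) = (-2957 + 21753)*(-27854 + 25503) = 18796*(-2351) = -44189396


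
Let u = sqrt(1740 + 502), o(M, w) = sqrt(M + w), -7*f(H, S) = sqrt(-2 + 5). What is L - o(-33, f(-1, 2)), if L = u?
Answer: sqrt(2242) - sqrt(-1617 - 7*sqrt(3))/7 ≈ 47.35 - 5.7661*I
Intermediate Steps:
f(H, S) = -sqrt(3)/7 (f(H, S) = -sqrt(-2 + 5)/7 = -sqrt(3)/7)
u = sqrt(2242) ≈ 47.350
L = sqrt(2242) ≈ 47.350
L - o(-33, f(-1, 2)) = sqrt(2242) - sqrt(-33 - sqrt(3)/7)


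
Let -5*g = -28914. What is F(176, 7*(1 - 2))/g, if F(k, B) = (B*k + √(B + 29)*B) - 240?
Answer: -3680/14457 - 35*√22/28914 ≈ -0.26023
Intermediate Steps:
g = 28914/5 (g = -⅕*(-28914) = 28914/5 ≈ 5782.8)
F(k, B) = -240 + B*k + B*√(29 + B) (F(k, B) = (B*k + √(29 + B)*B) - 240 = (B*k + B*√(29 + B)) - 240 = -240 + B*k + B*√(29 + B))
F(176, 7*(1 - 2))/g = (-240 + (7*(1 - 2))*176 + (7*(1 - 2))*√(29 + 7*(1 - 2)))/(28914/5) = (-240 + (7*(-1))*176 + (7*(-1))*√(29 + 7*(-1)))*(5/28914) = (-240 - 7*176 - 7*√(29 - 7))*(5/28914) = (-240 - 1232 - 7*√22)*(5/28914) = (-1472 - 7*√22)*(5/28914) = -3680/14457 - 35*√22/28914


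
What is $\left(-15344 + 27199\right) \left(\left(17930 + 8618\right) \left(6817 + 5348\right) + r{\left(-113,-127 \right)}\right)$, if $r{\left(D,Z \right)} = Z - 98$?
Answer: $3828645691725$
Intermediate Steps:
$r{\left(D,Z \right)} = -98 + Z$
$\left(-15344 + 27199\right) \left(\left(17930 + 8618\right) \left(6817 + 5348\right) + r{\left(-113,-127 \right)}\right) = \left(-15344 + 27199\right) \left(\left(17930 + 8618\right) \left(6817 + 5348\right) - 225\right) = 11855 \left(26548 \cdot 12165 - 225\right) = 11855 \left(322956420 - 225\right) = 11855 \cdot 322956195 = 3828645691725$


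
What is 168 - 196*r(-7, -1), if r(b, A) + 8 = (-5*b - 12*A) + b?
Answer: -6104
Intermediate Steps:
r(b, A) = -8 - 12*A - 4*b (r(b, A) = -8 + ((-5*b - 12*A) + b) = -8 + ((-12*A - 5*b) + b) = -8 + (-12*A - 4*b) = -8 - 12*A - 4*b)
168 - 196*r(-7, -1) = 168 - 196*(-8 - 12*(-1) - 4*(-7)) = 168 - 196*(-8 + 12 + 28) = 168 - 196*32 = 168 - 6272 = -6104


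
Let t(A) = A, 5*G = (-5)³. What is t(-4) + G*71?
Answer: -1779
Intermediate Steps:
G = -25 (G = (⅕)*(-5)³ = (⅕)*(-125) = -25)
t(-4) + G*71 = -4 - 25*71 = -4 - 1775 = -1779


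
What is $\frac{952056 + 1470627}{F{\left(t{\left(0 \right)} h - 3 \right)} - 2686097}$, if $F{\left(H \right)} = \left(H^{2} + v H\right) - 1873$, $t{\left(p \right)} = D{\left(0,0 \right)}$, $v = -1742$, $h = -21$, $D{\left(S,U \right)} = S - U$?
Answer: $- \frac{807561}{894245} \approx -0.90306$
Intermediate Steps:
$t{\left(p \right)} = 0$ ($t{\left(p \right)} = 0 - 0 = 0 + 0 = 0$)
$F{\left(H \right)} = -1873 + H^{2} - 1742 H$ ($F{\left(H \right)} = \left(H^{2} - 1742 H\right) - 1873 = -1873 + H^{2} - 1742 H$)
$\frac{952056 + 1470627}{F{\left(t{\left(0 \right)} h - 3 \right)} - 2686097} = \frac{952056 + 1470627}{\left(-1873 + \left(0 \left(-21\right) - 3\right)^{2} - 1742 \left(0 \left(-21\right) - 3\right)\right) - 2686097} = \frac{2422683}{\left(-1873 + \left(0 - 3\right)^{2} - 1742 \left(0 - 3\right)\right) - 2686097} = \frac{2422683}{\left(-1873 + \left(-3\right)^{2} - -5226\right) - 2686097} = \frac{2422683}{\left(-1873 + 9 + 5226\right) - 2686097} = \frac{2422683}{3362 - 2686097} = \frac{2422683}{-2682735} = 2422683 \left(- \frac{1}{2682735}\right) = - \frac{807561}{894245}$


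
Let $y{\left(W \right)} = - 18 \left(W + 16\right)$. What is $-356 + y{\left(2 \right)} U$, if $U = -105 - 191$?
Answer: $95548$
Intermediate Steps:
$y{\left(W \right)} = -288 - 18 W$ ($y{\left(W \right)} = - 18 \left(16 + W\right) = -288 - 18 W$)
$U = -296$
$-356 + y{\left(2 \right)} U = -356 + \left(-288 - 36\right) \left(-296\right) = -356 - -95904 = -356 + 95904 = 95548$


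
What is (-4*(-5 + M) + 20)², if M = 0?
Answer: 1600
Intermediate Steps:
(-4*(-5 + M) + 20)² = (-4*(-5 + 0) + 20)² = (-4*(-5) + 20)² = (20 + 20)² = 40² = 1600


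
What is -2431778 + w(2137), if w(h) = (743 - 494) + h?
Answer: -2429392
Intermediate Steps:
w(h) = 249 + h
-2431778 + w(2137) = -2431778 + (249 + 2137) = -2431778 + 2386 = -2429392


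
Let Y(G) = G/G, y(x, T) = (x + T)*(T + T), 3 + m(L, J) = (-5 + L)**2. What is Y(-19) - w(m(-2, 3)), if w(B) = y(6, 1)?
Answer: -13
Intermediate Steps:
m(L, J) = -3 + (-5 + L)**2
y(x, T) = 2*T*(T + x) (y(x, T) = (T + x)*(2*T) = 2*T*(T + x))
w(B) = 14 (w(B) = 2*1*(1 + 6) = 2*1*7 = 14)
Y(G) = 1
Y(-19) - w(m(-2, 3)) = 1 - 1*14 = 1 - 14 = -13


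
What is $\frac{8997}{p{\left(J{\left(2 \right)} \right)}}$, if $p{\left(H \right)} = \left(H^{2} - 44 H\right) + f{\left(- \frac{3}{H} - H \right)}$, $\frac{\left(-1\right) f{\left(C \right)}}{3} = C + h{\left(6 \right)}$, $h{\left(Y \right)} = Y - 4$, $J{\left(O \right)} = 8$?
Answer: $- \frac{23992}{717} \approx -33.462$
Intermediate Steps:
$h{\left(Y \right)} = -4 + Y$
$f{\left(C \right)} = -6 - 3 C$ ($f{\left(C \right)} = - 3 \left(C + \left(-4 + 6\right)\right) = - 3 \left(C + 2\right) = - 3 \left(2 + C\right) = -6 - 3 C$)
$p{\left(H \right)} = -6 + H^{2} - 41 H + \frac{9}{H}$ ($p{\left(H \right)} = \left(H^{2} - 44 H\right) - \left(6 + 3 \left(- \frac{3}{H} - H\right)\right) = \left(H^{2} - 44 H\right) - \left(6 + 3 \left(- H - \frac{3}{H}\right)\right) = \left(H^{2} - 44 H\right) - \left(6 - \frac{9}{H} - 3 H\right) = \left(H^{2} - 44 H\right) + \left(-6 + 3 H + \frac{9}{H}\right) = -6 + H^{2} - 41 H + \frac{9}{H}$)
$\frac{8997}{p{\left(J{\left(2 \right)} \right)}} = \frac{8997}{-6 + 8^{2} - 328 + \frac{9}{8}} = \frac{8997}{-6 + 64 - 328 + 9 \cdot \frac{1}{8}} = \frac{8997}{-6 + 64 - 328 + \frac{9}{8}} = \frac{8997}{- \frac{2151}{8}} = 8997 \left(- \frac{8}{2151}\right) = - \frac{23992}{717}$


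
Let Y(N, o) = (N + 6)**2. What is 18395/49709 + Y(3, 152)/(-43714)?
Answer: 72735691/197543566 ≈ 0.36820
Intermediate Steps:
Y(N, o) = (6 + N)**2
18395/49709 + Y(3, 152)/(-43714) = 18395/49709 + (6 + 3)**2/(-43714) = 18395*(1/49709) + 9**2*(-1/43714) = 18395/49709 + 81*(-1/43714) = 18395/49709 - 81/43714 = 72735691/197543566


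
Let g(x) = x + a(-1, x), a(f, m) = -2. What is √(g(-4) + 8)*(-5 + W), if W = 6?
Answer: √2 ≈ 1.4142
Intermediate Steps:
g(x) = -2 + x (g(x) = x - 2 = -2 + x)
√(g(-4) + 8)*(-5 + W) = √((-2 - 4) + 8)*(-5 + 6) = √(-6 + 8)*1 = √2*1 = √2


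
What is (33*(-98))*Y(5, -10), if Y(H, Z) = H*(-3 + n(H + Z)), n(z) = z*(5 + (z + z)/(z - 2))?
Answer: 568260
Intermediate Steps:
n(z) = z*(5 + 2*z/(-2 + z)) (n(z) = z*(5 + (2*z)/(-2 + z)) = z*(5 + 2*z/(-2 + z)))
Y(H, Z) = H*(-3 + (H + Z)*(-10 + 7*H + 7*Z)/(-2 + H + Z)) (Y(H, Z) = H*(-3 + (H + Z)*(-10 + 7*(H + Z))/(-2 + (H + Z))) = H*(-3 + (H + Z)*(-10 + (7*H + 7*Z))/(-2 + H + Z)) = H*(-3 + (H + Z)*(-10 + 7*H + 7*Z)/(-2 + H + Z)))
(33*(-98))*Y(5, -10) = (33*(-98))*(-1*5*(-6 + 3*5 + 3*(-10) - (5 - 10)*(-10 + 7*5 + 7*(-10)))/(-2 + 5 - 10)) = -(-3234)*5*(-6 + 15 - 30 - 1*(-5)*(-10 + 35 - 70))/(-7) = -(-3234)*5*(-1)*(-6 + 15 - 30 - 1*(-5)*(-45))/7 = -(-3234)*5*(-1)*(-6 + 15 - 30 - 225)/7 = -(-3234)*5*(-1)*(-246)/7 = -3234*(-1230/7) = 568260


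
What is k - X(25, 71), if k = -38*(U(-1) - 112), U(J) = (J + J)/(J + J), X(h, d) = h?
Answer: 4193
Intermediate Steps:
U(J) = 1 (U(J) = (2*J)/((2*J)) = (2*J)*(1/(2*J)) = 1)
k = 4218 (k = -38*(1 - 112) = -38*(-111) = 4218)
k - X(25, 71) = 4218 - 1*25 = 4218 - 25 = 4193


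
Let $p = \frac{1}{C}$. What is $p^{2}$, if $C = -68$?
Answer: $\frac{1}{4624} \approx 0.00021626$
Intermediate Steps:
$p = - \frac{1}{68}$ ($p = \frac{1}{-68} = - \frac{1}{68} \approx -0.014706$)
$p^{2} = \left(- \frac{1}{68}\right)^{2} = \frac{1}{4624}$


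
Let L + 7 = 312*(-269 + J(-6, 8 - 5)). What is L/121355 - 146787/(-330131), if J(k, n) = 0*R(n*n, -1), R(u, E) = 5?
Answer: -1979241820/8012609501 ≈ -0.24702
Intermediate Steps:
J(k, n) = 0 (J(k, n) = 0*5 = 0)
L = -83935 (L = -7 + 312*(-269 + 0) = -7 + 312*(-269) = -7 - 83928 = -83935)
L/121355 - 146787/(-330131) = -83935/121355 - 146787/(-330131) = -83935*1/121355 - 146787*(-1/330131) = -16787/24271 + 146787/330131 = -1979241820/8012609501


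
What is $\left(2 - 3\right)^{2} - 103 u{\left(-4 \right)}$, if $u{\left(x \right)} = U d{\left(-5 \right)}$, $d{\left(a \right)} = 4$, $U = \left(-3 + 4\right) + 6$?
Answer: $-2883$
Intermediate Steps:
$U = 7$ ($U = 1 + 6 = 7$)
$u{\left(x \right)} = 28$ ($u{\left(x \right)} = 7 \cdot 4 = 28$)
$\left(2 - 3\right)^{2} - 103 u{\left(-4 \right)} = \left(2 - 3\right)^{2} - 2884 = \left(-1\right)^{2} - 2884 = 1 - 2884 = -2883$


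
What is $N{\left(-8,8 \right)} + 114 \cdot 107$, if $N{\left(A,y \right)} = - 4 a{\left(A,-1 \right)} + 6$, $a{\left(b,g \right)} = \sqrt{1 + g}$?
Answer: $12204$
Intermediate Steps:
$N{\left(A,y \right)} = 6$ ($N{\left(A,y \right)} = - 4 \sqrt{1 - 1} + 6 = - 4 \sqrt{0} + 6 = \left(-4\right) 0 + 6 = 0 + 6 = 6$)
$N{\left(-8,8 \right)} + 114 \cdot 107 = 6 + 114 \cdot 107 = 6 + 12198 = 12204$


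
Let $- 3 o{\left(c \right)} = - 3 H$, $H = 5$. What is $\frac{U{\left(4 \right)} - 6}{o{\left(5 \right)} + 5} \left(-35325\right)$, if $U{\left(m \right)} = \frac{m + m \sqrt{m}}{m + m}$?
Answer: $\frac{63585}{4} \approx 15896.0$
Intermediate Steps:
$o{\left(c \right)} = 5$ ($o{\left(c \right)} = - \frac{\left(-3\right) 5}{3} = \left(- \frac{1}{3}\right) \left(-15\right) = 5$)
$U{\left(m \right)} = \frac{m + m^{\frac{3}{2}}}{2 m}$
$\frac{U{\left(4 \right)} - 6}{o{\left(5 \right)} + 5} \left(-35325\right) = \frac{\left(\frac{1}{2} + \frac{\sqrt{4}}{2}\right) - 6}{5 + 5} \left(-35325\right) = \frac{\left(\frac{1}{2} + \frac{1}{2} \cdot 2\right) - 6}{10} \left(-35325\right) = \left(\left(\frac{1}{2} + 1\right) - 6\right) \frac{1}{10} \left(-35325\right) = \left(\frac{3}{2} - 6\right) \frac{1}{10} \left(-35325\right) = \left(- \frac{9}{2}\right) \frac{1}{10} \left(-35325\right) = \left(- \frac{9}{20}\right) \left(-35325\right) = \frac{63585}{4}$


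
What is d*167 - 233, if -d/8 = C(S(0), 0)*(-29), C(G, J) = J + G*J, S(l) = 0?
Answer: -233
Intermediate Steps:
d = 0 (d = -8*0*(1 + 0)*(-29) = -8*0*1*(-29) = -0*(-29) = -8*0 = 0)
d*167 - 233 = 0*167 - 233 = 0 - 233 = -233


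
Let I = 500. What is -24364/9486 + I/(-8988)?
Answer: -9321943/3552507 ≈ -2.6240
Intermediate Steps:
-24364/9486 + I/(-8988) = -24364/9486 + 500/(-8988) = -24364*1/9486 + 500*(-1/8988) = -12182/4743 - 125/2247 = -9321943/3552507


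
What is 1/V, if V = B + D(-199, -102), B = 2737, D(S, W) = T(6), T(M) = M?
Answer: 1/2743 ≈ 0.00036456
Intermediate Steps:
D(S, W) = 6
V = 2743 (V = 2737 + 6 = 2743)
1/V = 1/2743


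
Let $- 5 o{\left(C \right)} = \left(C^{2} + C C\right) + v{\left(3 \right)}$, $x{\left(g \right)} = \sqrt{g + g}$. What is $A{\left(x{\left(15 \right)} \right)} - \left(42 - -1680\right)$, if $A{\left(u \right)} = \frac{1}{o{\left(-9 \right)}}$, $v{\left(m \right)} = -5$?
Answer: $- \frac{270359}{157} \approx -1722.0$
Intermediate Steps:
$x{\left(g \right)} = \sqrt{2} \sqrt{g}$ ($x{\left(g \right)} = \sqrt{2 g} = \sqrt{2} \sqrt{g}$)
$o{\left(C \right)} = 1 - \frac{2 C^{2}}{5}$ ($o{\left(C \right)} = - \frac{\left(C^{2} + C C\right) - 5}{5} = - \frac{\left(C^{2} + C^{2}\right) - 5}{5} = - \frac{2 C^{2} - 5}{5} = - \frac{-5 + 2 C^{2}}{5} = 1 - \frac{2 C^{2}}{5}$)
$A{\left(u \right)} = - \frac{5}{157}$ ($A{\left(u \right)} = \frac{1}{1 - \frac{2 \left(-9\right)^{2}}{5}} = \frac{1}{1 - \frac{162}{5}} = \frac{1}{- \frac{157}{5}} = - \frac{5}{157}$)
$A{\left(x{\left(15 \right)} \right)} - \left(42 - -1680\right) = - \frac{5}{157} - \left(42 - -1680\right) = - \frac{5}{157} - \left(42 + 1680\right) = - \frac{5}{157} - 1722 = - \frac{270359}{157}$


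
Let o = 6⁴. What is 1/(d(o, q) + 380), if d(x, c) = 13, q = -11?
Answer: 1/393 ≈ 0.0025445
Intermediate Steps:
o = 1296
1/(d(o, q) + 380) = 1/(13 + 380) = 1/393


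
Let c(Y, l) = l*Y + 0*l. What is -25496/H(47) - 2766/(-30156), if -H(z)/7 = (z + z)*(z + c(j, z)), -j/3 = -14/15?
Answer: 9301993/30135178 ≈ 0.30868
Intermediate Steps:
j = 14/5 (j = -(-42)/15 = -3*(-14/15) = 14/5 ≈ 2.8000)
c(Y, l) = Y*l (c(Y, l) = Y*l + 0 = Y*l)
H(z) = -266*z²/5 (H(z) = -7*(z + z)*(z + 14*z/5) = -7*2*z*19*z/5 = -266*z²/5)
-25496/H(47) - 2766/(-30156) = -25496/((-266/5*47²)) - 2766/(-30156) = -25496/((-266/5*2209)) - 2766*(-1/30156) = -25496/(-587594/5) + 461/5026 = -25496*(-5/587594) + 461/5026 = 63740/293797 + 461/5026 = 9301993/30135178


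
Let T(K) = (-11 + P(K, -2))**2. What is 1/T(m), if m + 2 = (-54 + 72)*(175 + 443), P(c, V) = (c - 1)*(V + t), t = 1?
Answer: 1/123921424 ≈ 8.0696e-9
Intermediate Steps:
P(c, V) = (1 + V)*(-1 + c) (P(c, V) = (c - 1)*(V + 1) = (-1 + c)*(1 + V) = (1 + V)*(-1 + c))
m = 11122 (m = -2 + (-54 + 72)*(175 + 443) = -2 + 18*618 = -2 + 11124 = 11122)
T(K) = (-10 - K)**2 (T(K) = (-11 + (-1 + K - 1*(-2) - 2*K))**2 = (-11 + (-1 + K + 2 - 2*K))**2 = (-11 + (1 - K))**2 = (-10 - K)**2)
1/T(m) = 1/((10 + 11122)**2) = 1/(11132**2) = 1/123921424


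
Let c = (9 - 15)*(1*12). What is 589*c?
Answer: -42408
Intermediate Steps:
c = -72 (c = -6*12 = -72)
589*c = 589*(-72) = -42408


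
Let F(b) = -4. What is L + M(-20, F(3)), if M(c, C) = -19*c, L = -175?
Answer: 205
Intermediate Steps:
L + M(-20, F(3)) = -175 - 19*(-20) = -175 + 380 = 205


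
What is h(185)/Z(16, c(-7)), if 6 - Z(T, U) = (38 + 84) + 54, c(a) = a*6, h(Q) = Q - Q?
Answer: 0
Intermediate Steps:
h(Q) = 0
c(a) = 6*a
Z(T, U) = -170 (Z(T, U) = 6 - ((38 + 84) + 54) = 6 - (122 + 54) = 6 - 1*176 = 6 - 176 = -170)
h(185)/Z(16, c(-7)) = 0/(-170) = 0*(-1/170) = 0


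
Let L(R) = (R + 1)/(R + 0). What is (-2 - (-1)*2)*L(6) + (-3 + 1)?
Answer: -2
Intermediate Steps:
L(R) = (1 + R)/R
(-2 - (-1)*2)*L(6) + (-3 + 1) = (-2 - (-1)*2)*((1 + 6)/6) + (-3 + 1) = (-2 - 1*(-2))*((⅙)*7) - 2 = (-2 + 2)*(7/6) - 2 = 0*(7/6) - 2 = 0 - 2 = -2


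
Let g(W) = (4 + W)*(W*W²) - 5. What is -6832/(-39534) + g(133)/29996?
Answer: 1592807305456/148232733 ≈ 10745.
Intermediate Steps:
g(W) = -5 + W³*(4 + W) (g(W) = (4 + W)*W³ - 5 = W³*(4 + W) - 5 = -5 + W³*(4 + W))
-6832/(-39534) + g(133)/29996 = -6832/(-39534) + (-5 + 133⁴ + 4*133³)/29996 = -6832*(-1/39534) + (-5 + 312900721 + 4*2352637)*(1/29996) = 3416/19767 + (-5 + 312900721 + 9410548)*(1/29996) = 3416/19767 + 322311264*(1/29996) = 3416/19767 + 80577816/7499 = 1592807305456/148232733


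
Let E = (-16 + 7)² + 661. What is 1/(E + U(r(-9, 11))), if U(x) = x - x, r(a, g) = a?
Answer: 1/742 ≈ 0.0013477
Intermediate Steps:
E = 742 (E = (-9)² + 661 = 81 + 661 = 742)
U(x) = 0
1/(E + U(r(-9, 11))) = 1/(742 + 0) = 1/742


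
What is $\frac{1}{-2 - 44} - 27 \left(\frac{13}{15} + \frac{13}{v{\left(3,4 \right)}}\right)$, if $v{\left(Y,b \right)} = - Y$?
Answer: $\frac{21523}{230} \approx 93.578$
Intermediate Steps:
$\frac{1}{-2 - 44} - 27 \left(\frac{13}{15} + \frac{13}{v{\left(3,4 \right)}}\right) = \frac{1}{-2 - 44} - 27 \left(\frac{13}{15} + \frac{13}{\left(-1\right) 3}\right) = \frac{1}{-46} - 27 \left(13 \cdot \frac{1}{15} + \frac{13}{-3}\right) = - \frac{1}{46} - 27 \left(\frac{13}{15} + 13 \left(- \frac{1}{3}\right)\right) = - \frac{1}{46} - 27 \left(\frac{13}{15} - \frac{13}{3}\right) = - \frac{1}{46} - - \frac{468}{5} = - \frac{1}{46} + \frac{468}{5} = \frac{21523}{230}$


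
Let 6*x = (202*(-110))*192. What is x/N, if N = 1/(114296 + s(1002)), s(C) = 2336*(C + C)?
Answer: -3409891865600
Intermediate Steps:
s(C) = 4672*C (s(C) = 2336*(2*C) = 4672*C)
x = -711040 (x = ((202*(-110))*192)/6 = (-22220*192)/6 = (⅙)*(-4266240) = -711040)
N = 1/4795640 (N = 1/(114296 + 4672*1002) = 1/(114296 + 4681344) = 1/4795640 ≈ 2.0852e-7)
x/N = -711040/1/4795640 = -711040*4795640 = -3409891865600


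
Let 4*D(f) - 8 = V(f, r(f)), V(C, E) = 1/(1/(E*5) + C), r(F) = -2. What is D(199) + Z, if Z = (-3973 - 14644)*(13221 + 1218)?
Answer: -1069329605053/3978 ≈ -2.6881e+8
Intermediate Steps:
V(C, E) = 1/(C + 1/(5*E)) (V(C, E) = 1/((⅕)/E + C) = 1/(1/(5*E) + C) = 1/(C + 1/(5*E)))
Z = -268810863 (Z = -18617*14439 = -268810863)
D(f) = 2 - 5/(2*(1 - 10*f)) (D(f) = 2 + (5*(-2)/(1 + 5*f*(-2)))/4 = 2 + (5*(-2)/(1 - 10*f))/4 = 2 + (-10/(1 - 10*f))/4 = 2 - 5/(2*(1 - 10*f)))
D(199) + Z = (1 + 40*199)/(2*(-1 + 10*199)) - 268810863 = (1 + 7960)/(2*(-1 + 1990)) - 268810863 = (½)*7961/1989 - 268810863 = (½)*(1/1989)*7961 - 268810863 = 7961/3978 - 268810863 = -1069329605053/3978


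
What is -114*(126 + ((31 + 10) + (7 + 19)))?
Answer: -22002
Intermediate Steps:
-114*(126 + ((31 + 10) + (7 + 19))) = -114*(126 + (41 + 26)) = -114*(126 + 67) = -114*193 = -22002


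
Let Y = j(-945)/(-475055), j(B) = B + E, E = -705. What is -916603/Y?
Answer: -87087367633/330 ≈ -2.6390e+8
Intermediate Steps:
j(B) = -705 + B (j(B) = B - 705 = -705 + B)
Y = 330/95011 (Y = (-705 - 945)/(-475055) = -1650*(-1/475055) = 330/95011 ≈ 0.0034733)
-916603/Y = -916603/330/95011 = -916603*95011/330 = -87087367633/330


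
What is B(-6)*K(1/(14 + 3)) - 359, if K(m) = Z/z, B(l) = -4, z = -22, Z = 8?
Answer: -3933/11 ≈ -357.55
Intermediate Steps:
K(m) = -4/11 (K(m) = 8/(-22) = 8*(-1/22) = -4/11)
B(-6)*K(1/(14 + 3)) - 359 = -4*(-4/11) - 359 = 16/11 - 359 = -3933/11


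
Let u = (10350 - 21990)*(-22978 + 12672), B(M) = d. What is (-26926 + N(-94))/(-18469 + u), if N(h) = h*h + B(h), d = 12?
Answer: -18078/119943371 ≈ -0.00015072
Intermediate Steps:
B(M) = 12
u = 119961840 (u = -11640*(-10306) = 119961840)
N(h) = 12 + h² (N(h) = h*h + 12 = h² + 12 = 12 + h²)
(-26926 + N(-94))/(-18469 + u) = (-26926 + (12 + (-94)²))/(-18469 + 119961840) = (-26926 + (12 + 8836))/119943371 = (-26926 + 8848)*(1/119943371) = -18078*1/119943371 = -18078/119943371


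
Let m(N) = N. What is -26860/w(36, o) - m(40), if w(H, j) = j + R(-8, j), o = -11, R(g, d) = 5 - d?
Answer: -5412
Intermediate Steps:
w(H, j) = 5 (w(H, j) = j + (5 - j) = 5)
-26860/w(36, o) - m(40) = -26860/5 - 1*40 = -26860*1/5 - 40 = -5372 - 40 = -5412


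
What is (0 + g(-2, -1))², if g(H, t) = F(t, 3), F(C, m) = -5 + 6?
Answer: 1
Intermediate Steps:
F(C, m) = 1
g(H, t) = 1
(0 + g(-2, -1))² = (0 + 1)² = 1² = 1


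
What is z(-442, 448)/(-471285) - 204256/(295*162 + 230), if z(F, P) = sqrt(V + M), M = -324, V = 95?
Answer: -51064/12005 - I*sqrt(229)/471285 ≈ -4.2536 - 3.211e-5*I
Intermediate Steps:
z(F, P) = I*sqrt(229) (z(F, P) = sqrt(95 - 324) = sqrt(-229) = I*sqrt(229))
z(-442, 448)/(-471285) - 204256/(295*162 + 230) = (I*sqrt(229))/(-471285) - 204256/(295*162 + 230) = (I*sqrt(229))*(-1/471285) - 204256/(47790 + 230) = -I*sqrt(229)/471285 - 204256/48020 = -I*sqrt(229)/471285 - 204256*1/48020 = -I*sqrt(229)/471285 - 51064/12005 = -51064/12005 - I*sqrt(229)/471285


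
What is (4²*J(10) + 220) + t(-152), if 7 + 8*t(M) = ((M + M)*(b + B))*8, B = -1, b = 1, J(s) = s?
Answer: 3033/8 ≈ 379.13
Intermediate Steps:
t(M) = -7/8 (t(M) = -7/8 + (((M + M)*(1 - 1))*8)/8 = -7/8 + (((2*M)*0)*8)/8 = -7/8 + (0*8)/8 = -7/8 + (⅛)*0 = -7/8 + 0 = -7/8)
(4²*J(10) + 220) + t(-152) = (4²*10 + 220) - 7/8 = (16*10 + 220) - 7/8 = (160 + 220) - 7/8 = 380 - 7/8 = 3033/8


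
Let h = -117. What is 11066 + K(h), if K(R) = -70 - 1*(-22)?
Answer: 11018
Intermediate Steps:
K(R) = -48 (K(R) = -70 + 22 = -48)
11066 + K(h) = 11066 - 48 = 11018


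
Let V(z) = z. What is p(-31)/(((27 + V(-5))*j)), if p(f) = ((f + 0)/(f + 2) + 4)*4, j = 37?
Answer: 294/11803 ≈ 0.024909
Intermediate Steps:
p(f) = 16 + 4*f/(2 + f) (p(f) = (f/(2 + f) + 4)*4 = (4 + f/(2 + f))*4 = 16 + 4*f/(2 + f))
p(-31)/(((27 + V(-5))*j)) = (4*(8 + 5*(-31))/(2 - 31))/(((27 - 5)*37)) = (4*(8 - 155)/(-29))/((22*37)) = (4*(-1/29)*(-147))/814 = (588/29)*(1/814) = 294/11803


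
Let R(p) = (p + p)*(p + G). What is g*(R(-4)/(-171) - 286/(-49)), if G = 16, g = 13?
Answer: 232310/2793 ≈ 83.176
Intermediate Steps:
R(p) = 2*p*(16 + p) (R(p) = (p + p)*(p + 16) = (2*p)*(16 + p) = 2*p*(16 + p))
g*(R(-4)/(-171) - 286/(-49)) = 13*((2*(-4)*(16 - 4))/(-171) - 286/(-49)) = 13*((2*(-4)*12)*(-1/171) - 286*(-1/49)) = 13*(-96*(-1/171) + 286/49) = 13*(32/57 + 286/49) = 13*(17870/2793) = 232310/2793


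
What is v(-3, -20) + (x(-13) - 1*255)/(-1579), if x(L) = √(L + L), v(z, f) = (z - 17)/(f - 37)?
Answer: 46115/90003 - I*√26/1579 ≈ 0.51237 - 0.0032293*I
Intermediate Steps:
v(z, f) = (-17 + z)/(-37 + f)
x(L) = √2*√L (x(L) = √(2*L) = √2*√L)
v(-3, -20) + (x(-13) - 1*255)/(-1579) = (-17 - 3)/(-37 - 20) + (√2*√(-13) - 1*255)/(-1579) = -20/(-57) - (√2*(I*√13) - 255)/1579 = -1/57*(-20) - (I*√26 - 255)/1579 = 20/57 - (-255 + I*√26)/1579 = 20/57 + (255/1579 - I*√26/1579) = 46115/90003 - I*√26/1579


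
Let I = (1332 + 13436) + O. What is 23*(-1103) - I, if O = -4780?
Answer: -35357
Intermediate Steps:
I = 9988 (I = (1332 + 13436) - 4780 = 14768 - 4780 = 9988)
23*(-1103) - I = 23*(-1103) - 1*9988 = -25369 - 9988 = -35357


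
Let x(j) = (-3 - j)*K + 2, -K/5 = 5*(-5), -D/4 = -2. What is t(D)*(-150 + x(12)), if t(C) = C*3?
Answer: -48552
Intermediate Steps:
D = 8 (D = -4*(-2) = 8)
K = 125 (K = -25*(-5) = -5*(-25) = 125)
t(C) = 3*C
x(j) = -373 - 125*j (x(j) = (-3 - j)*125 + 2 = (-375 - 125*j) + 2 = -373 - 125*j)
t(D)*(-150 + x(12)) = (3*8)*(-150 + (-373 - 125*12)) = 24*(-150 + (-373 - 1500)) = 24*(-150 - 1873) = 24*(-2023) = -48552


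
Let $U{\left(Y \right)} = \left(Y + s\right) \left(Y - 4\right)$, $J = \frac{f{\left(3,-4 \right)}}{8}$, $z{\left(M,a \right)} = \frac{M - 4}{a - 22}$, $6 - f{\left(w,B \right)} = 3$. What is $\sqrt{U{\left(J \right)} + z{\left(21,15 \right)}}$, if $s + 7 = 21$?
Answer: $\frac{i \sqrt{171031}}{56} \approx 7.385 i$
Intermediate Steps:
$f{\left(w,B \right)} = 3$ ($f{\left(w,B \right)} = 6 - 3 = 3$)
$s = 14$ ($s = -7 + 21 = 14$)
$z{\left(M,a \right)} = \frac{-4 + M}{-22 + a}$
$J = \frac{3}{8} \approx 0.375$
$U{\left(Y \right)} = \left(-4 + Y\right) \left(14 + Y\right)$ ($U{\left(Y \right)} = \left(Y + 14\right) \left(Y - 4\right) = \left(14 + Y\right) \left(-4 + Y\right) = \left(-4 + Y\right) \left(14 + Y\right)$)
$\sqrt{U{\left(J \right)} + z{\left(21,15 \right)}} = \sqrt{\left(-56 + \left(\frac{3}{8}\right)^{2} + 10 \cdot \frac{3}{8}\right) + \frac{-4 + 21}{-22 + 15}} = \sqrt{\left(-56 + \frac{9}{64} + \frac{15}{4}\right) + \frac{1}{-7} \cdot 17} = \sqrt{- \frac{3335}{64} - \frac{17}{7}} = \sqrt{- \frac{24433}{448}} = \frac{i \sqrt{171031}}{56}$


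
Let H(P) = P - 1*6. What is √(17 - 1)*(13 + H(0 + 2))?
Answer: 36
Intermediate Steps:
H(P) = -6 + P (H(P) = P - 6 = -6 + P)
√(17 - 1)*(13 + H(0 + 2)) = √(17 - 1)*(13 + (-6 + (0 + 2))) = √16*(13 + (-6 + 2)) = 4*(13 - 4) = 4*9 = 36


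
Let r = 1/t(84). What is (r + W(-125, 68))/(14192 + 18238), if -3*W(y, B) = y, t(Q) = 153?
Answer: 3188/2480895 ≈ 0.0012850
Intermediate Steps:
W(y, B) = -y/3
r = 1/153 ≈ 0.0065359
(r + W(-125, 68))/(14192 + 18238) = (1/153 - 1/3*(-125))/(14192 + 18238) = (1/153 + 125/3)/32430 = (6376/153)*(1/32430) = 3188/2480895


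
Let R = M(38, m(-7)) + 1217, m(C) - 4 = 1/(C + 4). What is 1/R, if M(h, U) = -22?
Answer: 1/1195 ≈ 0.00083682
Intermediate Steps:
m(C) = 4 + 1/(4 + C) (m(C) = 4 + 1/(C + 4) = 4 + 1/(4 + C))
R = 1195 (R = -22 + 1217 = 1195)
1/R = 1/1195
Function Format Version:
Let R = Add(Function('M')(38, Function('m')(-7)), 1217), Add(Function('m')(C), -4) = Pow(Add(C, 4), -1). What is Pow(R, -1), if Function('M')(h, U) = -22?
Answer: Rational(1, 1195) ≈ 0.00083682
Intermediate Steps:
Function('m')(C) = Add(4, Pow(Add(4, C), -1)) (Function('m')(C) = Add(4, Pow(Add(C, 4), -1)) = Add(4, Pow(Add(4, C), -1)))
R = 1195 (R = Add(-22, 1217) = 1195)
Pow(R, -1) = Pow(1195, -1) = Rational(1, 1195)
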